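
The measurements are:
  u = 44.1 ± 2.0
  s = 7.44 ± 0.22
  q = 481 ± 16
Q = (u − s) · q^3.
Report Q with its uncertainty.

Let w = u − s = 36.7. δw = √(δu² + δs²) = √(4.00 + 0.0484) = 2.01, so δw/w = 0.0549.
Q is then a monomial in w, q:
δQ/Q = √((δw/w)² + (3·δq/q)²) = √(0.00301 + 0.00996) = 0.114
Q = 4.08e+09, so δQ = 0.114 × 4.08e+09 = 4.65e+08.

(4.08 ± 0.465) × 10^9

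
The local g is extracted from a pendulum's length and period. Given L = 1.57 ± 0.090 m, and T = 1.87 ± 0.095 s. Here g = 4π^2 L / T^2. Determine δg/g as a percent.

Relative error in a monomial: (δg/g)² = Σ (nᵢ · δxᵢ/xᵢ)².
  (1·δL/L)² = (1×0.0573)² = 0.00329;  (-2·δT/T)² = (-2×0.0508)² = 0.0103
δg/g = √(0.0136) = 0.117

11.7%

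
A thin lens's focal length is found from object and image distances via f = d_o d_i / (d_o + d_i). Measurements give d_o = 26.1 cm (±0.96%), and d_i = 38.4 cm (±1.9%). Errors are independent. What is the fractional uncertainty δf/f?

0.00958

∂f/∂d_o = (d_i/(d_o+d_i))² = 0.354;  ∂f/∂d_i = (d_o/(d_o+d_i))² = 0.164
δf = √((∂f/∂d_o · δd_o)² + (∂f/∂d_i · δd_i)²) = √(0.00789 + 0.0143) = 0.149 cm
f = 15.5 cm, so δf/f = 0.149/15.5 = 0.00958.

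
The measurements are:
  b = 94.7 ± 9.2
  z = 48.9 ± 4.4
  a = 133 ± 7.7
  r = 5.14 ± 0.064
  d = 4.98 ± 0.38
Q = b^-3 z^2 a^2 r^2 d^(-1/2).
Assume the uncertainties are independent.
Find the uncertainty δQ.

215

For a monomial Q ∝ b^-3, z^2, a^2, r^2, d^(-1/2), fractional errors add in quadrature:
  (-3·δb/b)² = (-3×0.0971)² = 0.0849;  (2·δz/z)² = (2×0.0900)² = 0.0324;  (2·δa/a)² = (2×0.0579)² = 0.0134;  (2·δr/r)² = (2×0.0125)² = 0.000620;  (−½·δd/d)² = (-0.5×0.0763)² = 0.00146
δQ/Q = √(0.133) = 0.364
Q = 590, so δQ = 0.364 × 590 = 215.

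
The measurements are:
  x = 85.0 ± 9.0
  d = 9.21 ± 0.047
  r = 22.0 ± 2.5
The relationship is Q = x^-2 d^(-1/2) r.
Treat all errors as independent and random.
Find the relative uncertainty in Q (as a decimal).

Q is a product of powers, so relative uncertainties combine in quadrature:
  (-2·δx/x)² = (-2×0.106)² = 0.0448;  (−½·δd/d)² = (-0.5×0.00510)² = 6.51e-06;  (1·δr/r)² = (1×0.114)² = 0.0129
δQ/Q = √(0.0578) = 0.240

0.240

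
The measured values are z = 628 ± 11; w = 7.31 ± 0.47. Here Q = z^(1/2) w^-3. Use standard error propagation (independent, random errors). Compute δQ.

0.0124

For a monomial Q ∝ z^(1/2), w^-3, fractional errors add in quadrature:
  (½·δz/z)² = (0.5×0.0175)² = 7.67e-05;  (-3·δw/w)² = (-3×0.0643)² = 0.0372
δQ/Q = √(0.0373) = 0.193
Q = 0.0642, so δQ = 0.193 × 0.0642 = 0.0124.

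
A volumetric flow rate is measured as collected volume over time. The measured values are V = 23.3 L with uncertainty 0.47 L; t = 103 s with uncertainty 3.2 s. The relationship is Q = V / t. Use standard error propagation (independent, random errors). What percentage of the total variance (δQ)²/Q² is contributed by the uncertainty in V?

(δQ/Q)² = (1·δV/V)² + (-1·δt/t)²
  V term: (1×0.0202)² = 0.000407
  t term: (-1×0.0311)² = 0.000965
Total = 0.00137. Share from V = 0.000407/0.00137 = 0.297.

29.7%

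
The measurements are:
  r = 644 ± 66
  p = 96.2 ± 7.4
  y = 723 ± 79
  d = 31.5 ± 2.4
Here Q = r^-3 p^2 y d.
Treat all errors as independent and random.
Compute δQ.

0.291

Q is a product of powers, so relative uncertainties combine in quadrature:
  (-3·δr/r)² = (-3×0.102)² = 0.0945;  (2·δp/p)² = (2×0.0769)² = 0.0237;  (1·δy/y)² = (1×0.109)² = 0.0119;  (1·δd/d)² = (1×0.0762)² = 0.00580
δQ/Q = √(0.136) = 0.369
Q = 0.789, so δQ = 0.369 × 0.789 = 0.291.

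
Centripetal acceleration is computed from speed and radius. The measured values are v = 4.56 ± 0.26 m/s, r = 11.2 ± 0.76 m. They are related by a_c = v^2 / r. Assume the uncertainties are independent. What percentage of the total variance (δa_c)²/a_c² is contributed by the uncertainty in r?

(δa_c/a_c)² = (2·δv/v)² + (-1·δr/r)²
  v term: (2×0.0570)² = 0.0130
  r term: (-1×0.0679)² = 0.00460
Total = 0.0176. Share from r = 0.00460/0.0176 = 0.261.

26.1%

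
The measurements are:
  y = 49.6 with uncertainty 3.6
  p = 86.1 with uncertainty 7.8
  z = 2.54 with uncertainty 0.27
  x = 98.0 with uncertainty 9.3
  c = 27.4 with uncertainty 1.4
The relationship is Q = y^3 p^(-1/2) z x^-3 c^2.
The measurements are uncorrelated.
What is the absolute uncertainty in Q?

10.4

Q is a product of powers, so relative uncertainties combine in quadrature:
  (3·δy/y)² = (3×0.0726)² = 0.0474;  (−½·δp/p)² = (-0.5×0.0906)² = 0.00205;  (1·δz/z)² = (1×0.106)² = 0.0113;  (-3·δx/x)² = (-3×0.0949)² = 0.0811;  (2·δc/c)² = (2×0.0511)² = 0.0104
δQ/Q = √(0.152) = 0.390
Q = 26.6, so δQ = 0.390 × 26.6 = 10.4.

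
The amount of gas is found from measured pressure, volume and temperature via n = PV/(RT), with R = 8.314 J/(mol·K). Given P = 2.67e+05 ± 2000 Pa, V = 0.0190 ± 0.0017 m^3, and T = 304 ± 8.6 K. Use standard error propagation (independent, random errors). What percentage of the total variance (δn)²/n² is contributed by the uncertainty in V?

(δn/n)² = (1·δP/P)² + (1·δV/V)² + (-1·δT/T)²
  P term: (1×0.00749)² = 5.61e-05
  V term: (1×0.0895)² = 0.00801
  T term: (-1×0.0283)² = 0.000800
Total = 0.00886. Share from V = 0.00801/0.00886 = 0.903.

90.3%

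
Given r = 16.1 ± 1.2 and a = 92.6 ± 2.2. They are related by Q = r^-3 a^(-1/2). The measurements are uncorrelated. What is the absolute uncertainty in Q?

5.58e-06

Each factor contributes (exponent × relative error)² to (δQ/Q)²:
  (-3·δr/r)² = (-3×0.0745)² = 0.0500;  (−½·δa/a)² = (-0.5×0.0238)² = 0.000141
δQ/Q = √(0.0501) = 0.224
Q = 2.49e-05, so δQ = 0.224 × 2.49e-05 = 5.58e-06.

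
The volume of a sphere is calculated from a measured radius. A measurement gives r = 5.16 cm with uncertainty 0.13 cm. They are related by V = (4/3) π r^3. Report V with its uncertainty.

575 ± 43.5 cm^3

V ∝ r^3, so δV/V = |3| · δr/r = 3 × 0.0252 = 0.0756.
V = 575 cm^3, so δV = 0.0756 × 575 = 43.5 cm^3.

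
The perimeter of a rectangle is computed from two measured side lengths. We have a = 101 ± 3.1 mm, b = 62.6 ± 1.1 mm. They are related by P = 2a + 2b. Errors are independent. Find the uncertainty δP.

6.58 mm

Each term contributes (cᵢ δxᵢ)² to (δP)²:
  (2·δa)² = 38.4;  (2·δb)² = 4.84
δP = √(43.3) = 6.58 mm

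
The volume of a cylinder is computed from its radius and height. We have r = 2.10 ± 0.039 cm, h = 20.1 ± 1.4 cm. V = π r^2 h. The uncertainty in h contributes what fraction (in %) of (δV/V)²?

77.9%

(δV/V)² = (2·δr/r)² + (1·δh/h)²
  r term: (2×0.0186)² = 0.00138
  h term: (1×0.0697)² = 0.00485
Total = 0.00623. Share from h = 0.00485/0.00623 = 0.779.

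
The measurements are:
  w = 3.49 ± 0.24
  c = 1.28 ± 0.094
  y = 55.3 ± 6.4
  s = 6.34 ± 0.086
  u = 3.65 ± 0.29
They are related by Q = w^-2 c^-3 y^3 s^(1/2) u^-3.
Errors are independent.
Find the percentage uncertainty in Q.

For a monomial Q ∝ w^-2, c^-3, y^3, s^(1/2), u^-3, fractional errors add in quadrature:
  (-2·δw/w)² = (-2×0.0688)² = 0.0189;  (-3·δc/c)² = (-3×0.0734)² = 0.0485;  (3·δy/y)² = (3×0.116)² = 0.121;  (½·δs/s)² = (0.5×0.0136)² = 4.6e-05;  (-3·δu/u)² = (-3×0.0795)² = 0.0568
δQ/Q = √(0.245) = 0.495

49.5%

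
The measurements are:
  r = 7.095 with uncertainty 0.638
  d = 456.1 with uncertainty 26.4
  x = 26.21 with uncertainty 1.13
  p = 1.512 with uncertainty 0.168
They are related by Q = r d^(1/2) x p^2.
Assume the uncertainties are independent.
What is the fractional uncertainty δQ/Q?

0.245

For a monomial Q ∝ r, d^(1/2), x, p^2, fractional errors add in quadrature:
  (1·δr/r)² = (1×0.0899)² = 0.00809;  (½·δd/d)² = (0.5×0.0579)² = 0.000838;  (1·δx/x)² = (1×0.0431)² = 0.00186;  (2·δp/p)² = (2×0.111)² = 0.0494
δQ/Q = √(0.0602) = 0.245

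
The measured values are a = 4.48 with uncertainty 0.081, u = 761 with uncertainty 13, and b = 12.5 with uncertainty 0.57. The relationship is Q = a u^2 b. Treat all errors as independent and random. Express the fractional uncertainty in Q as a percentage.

5.98%

For a monomial Q ∝ a, u^2, b, fractional errors add in quadrature:
  (1·δa/a)² = (1×0.0181)² = 0.000327;  (2·δu/u)² = (2×0.0171)² = 0.00117;  (1·δb/b)² = (1×0.0456)² = 0.00208
δQ/Q = √(0.00357) = 0.0598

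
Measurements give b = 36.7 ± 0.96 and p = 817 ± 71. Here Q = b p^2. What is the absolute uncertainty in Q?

4.31e+06

Products/powers → add relative errors in quadrature, weighted by exponent:
  (1·δb/b)² = (1×0.0262)² = 0.000684;  (2·δp/p)² = (2×0.0869)² = 0.0302
δQ/Q = √(0.0309) = 0.176
Q = 2.45e+07, so δQ = 0.176 × 2.45e+07 = 4.31e+06.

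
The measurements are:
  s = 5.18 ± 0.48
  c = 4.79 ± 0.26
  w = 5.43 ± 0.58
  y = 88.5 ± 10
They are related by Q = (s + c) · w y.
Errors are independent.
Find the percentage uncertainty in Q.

16.5%

Let u = s + c = 9.97. δu = √(δs² + δc²) = √(0.230 + 0.0676) = 0.546, so δu/u = 0.0548.
Q is then a monomial in u, w, y:
δQ/Q = √((δu/u)² + (1·δw/w)² + (1·δy/y)²) = √(0.00300 + 0.0114 + 0.0128) = 0.165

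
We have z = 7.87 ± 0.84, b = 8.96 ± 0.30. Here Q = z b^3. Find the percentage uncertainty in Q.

14.7%

Each factor contributes (exponent × relative error)² to (δQ/Q)²:
  (1·δz/z)² = (1×0.107)² = 0.0114;  (3·δb/b)² = (3×0.0335)² = 0.0101
δQ/Q = √(0.0215) = 0.147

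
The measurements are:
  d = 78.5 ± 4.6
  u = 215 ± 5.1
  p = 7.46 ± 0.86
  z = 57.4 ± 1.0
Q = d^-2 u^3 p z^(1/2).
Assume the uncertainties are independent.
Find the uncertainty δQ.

For a monomial Q ∝ d^-2, u^3, p, z^(1/2), fractional errors add in quadrature:
  (-2·δd/d)² = (-2×0.0586)² = 0.0137;  (3·δu/u)² = (3×0.0237)² = 0.00506;  (1·δp/p)² = (1×0.115)² = 0.0133;  (½·δz/z)² = (0.5×0.0174)² = 7.59e-05
δQ/Q = √(0.0322) = 0.179
Q = 91200, so δQ = 0.179 × 91200 = 16300.

16300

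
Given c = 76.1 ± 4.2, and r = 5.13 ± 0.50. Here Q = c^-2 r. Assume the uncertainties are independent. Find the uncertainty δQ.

For a monomial Q ∝ c^-2, r, fractional errors add in quadrature:
  (-2·δc/c)² = (-2×0.0552)² = 0.0122;  (1·δr/r)² = (1×0.0975)² = 0.00950
δQ/Q = √(0.0217) = 0.147
Q = 0.000886, so δQ = 0.147 × 0.000886 = 0.000130.

0.000130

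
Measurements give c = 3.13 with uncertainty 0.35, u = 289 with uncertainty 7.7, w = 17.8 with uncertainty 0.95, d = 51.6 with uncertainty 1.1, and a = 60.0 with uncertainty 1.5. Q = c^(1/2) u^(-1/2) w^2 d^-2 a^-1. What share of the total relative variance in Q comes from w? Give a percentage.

66.5%

(δQ/Q)² = (½·δc/c)² + (−½·δu/u)² + (2·δw/w)² + (-2·δd/d)² + (-1·δa/a)²
  c term: (0.5×0.112)² = 0.00313
  u term: (-0.5×0.0266)² = 0.000177
  w term: (2×0.0534)² = 0.0114
  d term: (-2×0.0213)² = 0.00182
  a term: (-1×0.0250)² = 0.000625
Total = 0.0171. Share from w = 0.0114/0.0171 = 0.665.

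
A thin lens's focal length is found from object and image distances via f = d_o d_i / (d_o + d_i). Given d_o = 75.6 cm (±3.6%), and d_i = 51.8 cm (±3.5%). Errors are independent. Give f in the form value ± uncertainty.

30.7 ± 0.781 cm

∂f/∂d_o = (d_i/(d_o+d_i))² = 0.165;  ∂f/∂d_i = (d_o/(d_o+d_i))² = 0.352
δf = √((∂f/∂d_o · δd_o)² + (∂f/∂d_i · δd_i)²) = √(0.202 + 0.408) = 0.781 cm
f = 30.7 cm.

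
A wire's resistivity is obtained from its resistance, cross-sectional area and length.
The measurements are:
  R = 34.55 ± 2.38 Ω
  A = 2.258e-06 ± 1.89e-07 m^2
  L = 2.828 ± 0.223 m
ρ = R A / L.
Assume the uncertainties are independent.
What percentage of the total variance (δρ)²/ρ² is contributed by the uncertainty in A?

(δρ/ρ)² = (1·δR/R)² + (1·δA/A)² + (-1·δL/L)²
  R term: (1×0.0689)² = 0.00475
  A term: (1×0.0837)² = 0.00701
  L term: (-1×0.0789)² = 0.00622
Total = 0.0180. Share from A = 0.00701/0.0180 = 0.390.

39.0%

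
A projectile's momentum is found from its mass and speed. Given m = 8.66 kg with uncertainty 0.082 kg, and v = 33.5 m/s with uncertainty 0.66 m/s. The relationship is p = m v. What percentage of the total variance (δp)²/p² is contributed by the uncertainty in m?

(δp/p)² = (1·δm/m)² + (1·δv/v)²
  m term: (1×0.00947)² = 8.97e-05
  v term: (1×0.0197)² = 0.000388
Total = 0.000478. Share from m = 8.97e-05/0.000478 = 0.188.

18.8%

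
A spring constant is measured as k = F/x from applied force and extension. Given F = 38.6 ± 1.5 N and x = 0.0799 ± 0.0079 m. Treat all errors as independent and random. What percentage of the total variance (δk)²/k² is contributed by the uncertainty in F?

13.4%

(δk/k)² = (1·δF/F)² + (-1·δx/x)²
  F term: (1×0.0389)² = 0.00151
  x term: (-1×0.0989)² = 0.00978
Total = 0.0113. Share from F = 0.00151/0.0113 = 0.134.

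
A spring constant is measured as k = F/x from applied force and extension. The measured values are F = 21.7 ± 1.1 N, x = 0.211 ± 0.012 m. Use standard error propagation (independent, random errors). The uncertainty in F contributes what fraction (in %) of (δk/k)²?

44.3%

(δk/k)² = (1·δF/F)² + (-1·δx/x)²
  F term: (1×0.0507)² = 0.00257
  x term: (-1×0.0569)² = 0.00323
Total = 0.00580. Share from F = 0.00257/0.00580 = 0.443.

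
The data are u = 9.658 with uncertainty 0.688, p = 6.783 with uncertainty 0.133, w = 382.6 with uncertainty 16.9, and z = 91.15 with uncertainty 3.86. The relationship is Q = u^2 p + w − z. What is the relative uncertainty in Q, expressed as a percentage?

10.0%

Let h = u^2·p = 632.7. δh/h = √((2·δu/u)² + (1·δp/p)²) = √(0.0203 + 0.000384) = 0.144, so δh = 91.0.
Q = h + w − z: δQ = √(δh² + δw² + δz²) = √(8280 + 286 + 14.9) = 92.6
Q = 924.1, so δQ/Q = 92.6/924.1 = 0.100.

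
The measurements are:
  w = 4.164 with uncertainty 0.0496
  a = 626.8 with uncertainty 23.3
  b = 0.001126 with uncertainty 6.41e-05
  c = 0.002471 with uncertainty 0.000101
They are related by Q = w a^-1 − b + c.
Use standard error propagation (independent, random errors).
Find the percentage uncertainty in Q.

3.57%

Let p = w·a^-1 = 0.006643. δp/p = √((1·δw/w)² + (-1·δa/a)²) = √(0.000142 + 0.00138) = 0.0390, so δp = 0.000259.
Q = p − b + c: δQ = √(δp² + δb² + δc²) = √(6.72e-08 + 4.11e-09 + 1.02e-08) = 0.000286
Q = 0.007988, so δQ/Q = 0.000286/0.007988 = 0.0357.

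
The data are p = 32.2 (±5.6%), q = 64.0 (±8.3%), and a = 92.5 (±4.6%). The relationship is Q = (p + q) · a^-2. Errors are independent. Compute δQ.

Let u = p + q = 96.2. δu = √(δp² + δq²) = √(3.25 + 28.2) = 5.61, so δu/u = 0.0583.
Q is then a monomial in u, a:
δQ/Q = √((δu/u)² + (-2·δa/a)²) = √(0.00340 + 0.00846) = 0.109
Q = 0.0112, so δQ = 0.109 × 0.0112 = 0.00122.

0.00122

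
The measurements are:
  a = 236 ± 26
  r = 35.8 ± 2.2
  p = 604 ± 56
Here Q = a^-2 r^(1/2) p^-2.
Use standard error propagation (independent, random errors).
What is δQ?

For a monomial Q ∝ a^-2, r^(1/2), p^-2, fractional errors add in quadrature:
  (-2·δa/a)² = (-2×0.110)² = 0.0485;  (½·δr/r)² = (0.5×0.0615)² = 0.000944;  (-2·δp/p)² = (-2×0.0927)² = 0.0344
δQ/Q = √(0.0839) = 0.290
Q = 2.94e-10, so δQ = 0.290 × 2.94e-10 = 8.53e-11.

8.53e-11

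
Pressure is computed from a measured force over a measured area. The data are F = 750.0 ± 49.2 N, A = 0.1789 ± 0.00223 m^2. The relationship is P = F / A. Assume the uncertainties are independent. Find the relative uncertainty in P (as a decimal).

P is a product of powers, so relative uncertainties combine in quadrature:
  (1·δF/F)² = (1×0.0656)² = 0.00430;  (-1·δA/A)² = (-1×0.0125)² = 0.000155
δP/P = √(0.00446) = 0.0668

0.0668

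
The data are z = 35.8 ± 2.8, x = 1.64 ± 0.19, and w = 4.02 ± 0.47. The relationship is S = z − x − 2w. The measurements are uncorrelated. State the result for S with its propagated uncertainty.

Sums and differences: (δS)² = Σ (cᵢ δxᵢ)².
  (δz)² = 7.84;  (δx)² = 0.0361;  (2·δw)² = 0.884
δS = √(8.76) = 2.96
S = 26.1.

26.1 ± 2.96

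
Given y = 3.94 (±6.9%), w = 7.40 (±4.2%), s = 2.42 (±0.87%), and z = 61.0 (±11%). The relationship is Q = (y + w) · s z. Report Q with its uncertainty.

Let u = y + w = 11.3. δu = √(δy² + δw²) = √(0.0739 + 0.0966) = 0.413, so δu/u = 0.0364.
Q is then a monomial in u, s, z:
δQ/Q = √((δu/u)² + (1·δs/s)² + (1·δz/z)²) = √(0.00133 + 7.57e-05 + 0.0121) = 0.116
Q = 1670, so δQ = 0.116 × 1670 = 195.

1670 ± 195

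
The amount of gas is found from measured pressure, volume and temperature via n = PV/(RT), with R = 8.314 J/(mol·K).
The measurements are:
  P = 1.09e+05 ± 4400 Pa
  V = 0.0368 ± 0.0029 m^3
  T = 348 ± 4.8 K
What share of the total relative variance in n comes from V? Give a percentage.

77.3%

(δn/n)² = (1·δP/P)² + (1·δV/V)² + (-1·δT/T)²
  P term: (1×0.0404)² = 0.00163
  V term: (1×0.0788)² = 0.00621
  T term: (-1×0.0138)² = 0.000190
Total = 0.00803. Share from V = 0.00621/0.00803 = 0.773.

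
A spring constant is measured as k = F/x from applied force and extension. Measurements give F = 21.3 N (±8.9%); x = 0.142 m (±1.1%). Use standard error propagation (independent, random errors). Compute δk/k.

0.0897

Products/powers → add relative errors in quadrature, weighted by exponent:
  (1·δF/F)² = (1×0.0890)² = 0.00792;  (-1·δx/x)² = (-1×0.0110)² = 0.000121
δk/k = √(0.00804) = 0.0897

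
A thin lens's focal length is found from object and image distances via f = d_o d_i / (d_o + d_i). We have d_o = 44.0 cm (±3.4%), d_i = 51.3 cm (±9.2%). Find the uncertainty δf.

∂f/∂d_o = (d_i/(d_o+d_i))² = 0.290;  ∂f/∂d_i = (d_o/(d_o+d_i))² = 0.213
δf = √((∂f/∂d_o · δd_o)² + (∂f/∂d_i · δd_i)²) = √(0.188 + 1.01) = 1.10 cm

1.10 cm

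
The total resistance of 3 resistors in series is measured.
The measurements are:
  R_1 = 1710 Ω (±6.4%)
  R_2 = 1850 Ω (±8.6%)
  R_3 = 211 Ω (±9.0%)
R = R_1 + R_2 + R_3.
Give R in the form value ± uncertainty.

Absolute uncertainties add in quadrature for a linear combination:
  (δR_1)² = 12000;  (δR_2)² = 25300;  (δR_3)² = 361
δR = √(37700) = 194 Ω
R = 3770 Ω.

3770 ± 194 Ω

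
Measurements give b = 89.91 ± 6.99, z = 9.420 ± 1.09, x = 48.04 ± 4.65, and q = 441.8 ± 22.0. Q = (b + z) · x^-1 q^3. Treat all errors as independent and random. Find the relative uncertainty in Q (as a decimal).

0.192

Let u = b + z = 99.33. δu = √(δb² + δz²) = √(48.9 + 1.19) = 7.07, so δu/u = 0.0712.
Q is then a monomial in u, x, q:
δQ/Q = √((δu/u)² + (-1·δx/x)² + (3·δq/q)²) = √(0.00507 + 0.00937 + 0.0223) = 0.192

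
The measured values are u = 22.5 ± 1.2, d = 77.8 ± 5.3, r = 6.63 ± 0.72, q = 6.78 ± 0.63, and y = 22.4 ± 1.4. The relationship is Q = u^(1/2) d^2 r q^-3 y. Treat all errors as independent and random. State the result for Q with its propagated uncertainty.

13700 ± 4590

Products/powers → add relative errors in quadrature, weighted by exponent:
  (½·δu/u)² = (0.5×0.0533)² = 0.000711;  (2·δd/d)² = (2×0.0681)² = 0.0186;  (1·δr/r)² = (1×0.109)² = 0.0118;  (-3·δq/q)² = (-3×0.0929)² = 0.0777;  (1·δy/y)² = (1×0.0625)² = 0.00391
δQ/Q = √(0.113) = 0.336
Q = 13700, so δQ = 0.336 × 13700 = 4590.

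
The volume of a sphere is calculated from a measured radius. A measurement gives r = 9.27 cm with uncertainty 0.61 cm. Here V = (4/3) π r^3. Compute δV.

V ∝ r^3, so δV/V = |3| · δr/r = 3 × 0.0658 = 0.197.
V = 3340 cm^3, so δV = 0.197 × 3340 = 659 cm^3.

659 cm^3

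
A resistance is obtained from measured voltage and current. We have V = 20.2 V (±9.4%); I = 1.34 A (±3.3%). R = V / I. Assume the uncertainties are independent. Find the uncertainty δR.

1.50 Ω

For a monomial R ∝ V, I^-1, fractional errors add in quadrature:
  (1·δV/V)² = (1×0.0940)² = 0.00884;  (-1·δI/I)² = (-1×0.0330)² = 0.00109
δR/R = √(0.00992) = 0.0996
R = 15.1 Ω, so δR = 0.0996 × 15.1 = 1.50 Ω.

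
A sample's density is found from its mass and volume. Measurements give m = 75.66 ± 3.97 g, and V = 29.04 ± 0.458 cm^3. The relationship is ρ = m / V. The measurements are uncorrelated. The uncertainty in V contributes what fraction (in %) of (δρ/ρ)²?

8.29%

(δρ/ρ)² = (1·δm/m)² + (-1·δV/V)²
  m term: (1×0.0525)² = 0.00275
  V term: (-1×0.0158)² = 0.000249
Total = 0.00300. Share from V = 0.000249/0.00300 = 0.0829.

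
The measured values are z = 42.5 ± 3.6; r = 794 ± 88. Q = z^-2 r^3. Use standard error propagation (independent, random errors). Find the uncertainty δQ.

1.03e+05

For a monomial Q ∝ z^-2, r^3, fractional errors add in quadrature:
  (-2·δz/z)² = (-2×0.0847)² = 0.0287;  (3·δr/r)² = (3×0.111)² = 0.111
δQ/Q = √(0.139) = 0.373
Q = 2.77e+05, so δQ = 0.373 × 2.77e+05 = 1.03e+05.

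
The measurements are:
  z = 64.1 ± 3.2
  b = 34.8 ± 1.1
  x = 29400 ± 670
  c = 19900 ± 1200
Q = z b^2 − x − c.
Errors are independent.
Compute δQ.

6400

Let p = z·b^2 = 77600. δp/p = √((1·δz/z)² + (2·δb/b)²) = √(0.00249 + 0.00400) = 0.0806, so δp = 6250.
Q = p − x − c: δQ = √(δp² + δx² + δc²) = √(3.91e+07 + 4.49e+05 + 1.44e+06) = 6400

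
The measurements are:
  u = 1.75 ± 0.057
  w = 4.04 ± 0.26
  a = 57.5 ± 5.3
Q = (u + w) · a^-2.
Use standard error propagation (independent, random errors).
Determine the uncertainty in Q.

Let h = u + w = 5.79. δh = √(δu² + δw²) = √(0.00325 + 0.0676) = 0.266, so δh/h = 0.0460.
Q is then a monomial in h, a:
δQ/Q = √((δh/h)² + (-2·δa/a)²) = √(0.00211 + 0.0340) = 0.190
Q = 0.00175, so δQ = 0.190 × 0.00175 = 0.000333.

0.000333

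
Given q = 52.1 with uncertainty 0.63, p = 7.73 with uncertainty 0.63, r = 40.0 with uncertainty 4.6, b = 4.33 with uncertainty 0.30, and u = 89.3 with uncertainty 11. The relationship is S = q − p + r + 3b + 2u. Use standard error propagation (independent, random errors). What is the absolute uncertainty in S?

Each term contributes (cᵢ δxᵢ)² to (δS)²:
  (δq)² = 0.397;  (δp)² = 0.397;  (δr)² = 21.2;  (3·δb)² = 0.810;  (2·δu)² = 484
δS = √(507) = 22.5

22.5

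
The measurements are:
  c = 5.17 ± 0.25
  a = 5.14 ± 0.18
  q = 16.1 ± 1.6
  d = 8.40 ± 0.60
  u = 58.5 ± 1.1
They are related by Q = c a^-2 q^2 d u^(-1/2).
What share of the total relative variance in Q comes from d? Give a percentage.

(δQ/Q)² = (1·δc/c)² + (-2·δa/a)² + (2·δq/q)² + (1·δd/d)² + (−½·δu/u)²
  c term: (1×0.0484)² = 0.00234
  a term: (-2×0.0350)² = 0.00491
  q term: (2×0.0994)² = 0.0395
  d term: (1×0.0714)² = 0.00510
  u term: (-0.5×0.0188)² = 8.84e-05
Total = 0.0519. Share from d = 0.00510/0.0519 = 0.0982.

9.82%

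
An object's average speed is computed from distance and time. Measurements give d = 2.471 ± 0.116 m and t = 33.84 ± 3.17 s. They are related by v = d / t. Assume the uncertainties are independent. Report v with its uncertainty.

For a monomial v ∝ d, t^-1, fractional errors add in quadrature:
  (1·δd/d)² = (1×0.0469)² = 0.00220;  (-1·δt/t)² = (-1×0.0937)² = 0.00878
δv/v = √(0.0110) = 0.105
v = 0.07302 m/s, so δv = 0.105 × 0.07302 = 0.00765 m/s.

0.07302 ± 0.00765 m/s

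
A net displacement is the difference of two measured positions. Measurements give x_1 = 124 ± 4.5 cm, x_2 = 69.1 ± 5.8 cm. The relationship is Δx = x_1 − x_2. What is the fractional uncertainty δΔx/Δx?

Absolute uncertainties add in quadrature for a linear combination:
  (δx_1)² = 20.2;  (δx_2)² = 33.6
δΔx = √(53.9) = 7.34 cm
Δx = 54.9 cm, so δΔx/Δx = 7.34/54.9 = 0.134.

0.134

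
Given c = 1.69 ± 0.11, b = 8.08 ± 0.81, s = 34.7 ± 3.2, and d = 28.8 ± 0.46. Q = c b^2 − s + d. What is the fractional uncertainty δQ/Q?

Let p = c·b^2 = 110. δp/p = √((1·δc/c)² + (2·δb/b)²) = √(0.00424 + 0.0402) = 0.211, so δp = 23.3.
Q = p − s + d: δQ = √(δp² + δs² + δd²) = √(541 + 10.2 + 0.212) = 23.5
Q = 104, so δQ/Q = 23.5/104 = 0.225.

0.225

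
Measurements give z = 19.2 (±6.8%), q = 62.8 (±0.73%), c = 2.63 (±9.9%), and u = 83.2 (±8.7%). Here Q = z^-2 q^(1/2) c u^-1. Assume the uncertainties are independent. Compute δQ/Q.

Relative error in a monomial: (δQ/Q)² = Σ (nᵢ · δxᵢ/xᵢ)².
  (-2·δz/z)² = (-2×0.0680)² = 0.0185;  (½·δq/q)² = (0.5×0.00730)² = 1.33e-05;  (1·δc/c)² = (1×0.0990)² = 0.00980;  (-1·δu/u)² = (-1×0.0870)² = 0.00757
δQ/Q = √(0.0359) = 0.189

0.189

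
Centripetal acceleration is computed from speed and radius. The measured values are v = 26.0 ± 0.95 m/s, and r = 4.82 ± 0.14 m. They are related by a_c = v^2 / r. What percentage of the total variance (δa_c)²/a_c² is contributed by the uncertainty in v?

(δa_c/a_c)² = (2·δv/v)² + (-1·δr/r)²
  v term: (2×0.0365)² = 0.00534
  r term: (-1×0.0290)² = 0.000844
Total = 0.00618. Share from v = 0.00534/0.00618 = 0.864.

86.4%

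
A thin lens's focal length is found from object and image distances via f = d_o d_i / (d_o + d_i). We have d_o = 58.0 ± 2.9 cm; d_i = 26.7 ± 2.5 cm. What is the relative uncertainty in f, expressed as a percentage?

∂f/∂d_o = (d_i/(d_o+d_i))² = 0.0994;  ∂f/∂d_i = (d_o/(d_o+d_i))² = 0.469
δf = √((∂f/∂d_o · δd_o)² + (∂f/∂d_i · δd_i)²) = √(0.0830 + 1.37) = 1.21 cm
f = 18.3 cm, so δf/f = 1.21/18.3 = 0.0660.

6.60%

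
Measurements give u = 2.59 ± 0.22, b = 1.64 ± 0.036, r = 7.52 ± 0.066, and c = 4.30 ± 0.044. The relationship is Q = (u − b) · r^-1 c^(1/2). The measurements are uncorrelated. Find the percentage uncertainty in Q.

23.5%

Let w = u − b = 0.950. δw = √(δu² + δb²) = √(0.0484 + 0.00130) = 0.223, so δw/w = 0.235.
Q is then a monomial in w, r, c:
δQ/Q = √((δw/w)² + (-1·δr/r)² + (½·δc/c)²) = √(0.0551 + 7.7e-05 + 2.62e-05) = 0.235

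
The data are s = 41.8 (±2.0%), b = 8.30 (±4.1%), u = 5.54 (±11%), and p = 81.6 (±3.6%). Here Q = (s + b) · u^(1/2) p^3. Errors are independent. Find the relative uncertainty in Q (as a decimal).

0.123

Let w = s + b = 50.1. δw = √(δs² + δb²) = √(0.699 + 0.116) = 0.903, so δw/w = 0.0180.
Q is then a monomial in w, u, p:
δQ/Q = √((δw/w)² + (½·δu/u)² + (3·δp/p)²) = √(0.000325 + 0.00303 + 0.0117) = 0.123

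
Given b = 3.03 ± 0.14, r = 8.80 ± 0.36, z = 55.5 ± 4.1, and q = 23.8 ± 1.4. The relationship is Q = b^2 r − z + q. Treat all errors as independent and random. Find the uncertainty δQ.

Let p = b^2·r = 80.8. δp/p = √((2·δb/b)² + (1·δr/r)²) = √(0.00854 + 0.00167) = 0.101, so δp = 8.16.
Q = p − z + q: δQ = √(δp² + δz² + δq²) = √(66.7 + 16.8 + 1.96) = 9.24

9.24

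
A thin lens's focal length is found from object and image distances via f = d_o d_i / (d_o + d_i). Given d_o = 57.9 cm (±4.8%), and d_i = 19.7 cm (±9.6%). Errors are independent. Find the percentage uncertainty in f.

∂f/∂d_o = (d_i/(d_o+d_i))² = 0.0644;  ∂f/∂d_i = (d_o/(d_o+d_i))² = 0.557
δf = √((∂f/∂d_o · δd_o)² + (∂f/∂d_i · δd_i)²) = √(0.0321 + 1.11) = 1.07 cm
f = 14.7 cm, so δf/f = 1.07/14.7 = 0.0727.

7.27%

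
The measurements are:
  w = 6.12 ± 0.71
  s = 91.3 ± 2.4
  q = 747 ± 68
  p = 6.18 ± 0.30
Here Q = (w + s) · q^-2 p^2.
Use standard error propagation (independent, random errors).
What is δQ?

Let u = w + s = 97.4. δu = √(δw² + δs²) = √(0.504 + 5.76) = 2.50, so δu/u = 0.0257.
Q is then a monomial in u, q, p:
δQ/Q = √((δu/u)² + (-2·δq/q)² + (2·δp/p)²) = √(0.000660 + 0.0331 + 0.00943) = 0.208
Q = 0.00667, so δQ = 0.208 × 0.00667 = 0.00139.

0.00139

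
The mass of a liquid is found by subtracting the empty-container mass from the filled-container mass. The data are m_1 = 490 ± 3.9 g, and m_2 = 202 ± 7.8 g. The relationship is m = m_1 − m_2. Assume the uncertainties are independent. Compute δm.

Sums and differences: (δm)² = Σ (cᵢ δxᵢ)².
  (δm_1)² = 15.2;  (δm_2)² = 60.8
δm = √(76.0) = 8.72 g

8.72 g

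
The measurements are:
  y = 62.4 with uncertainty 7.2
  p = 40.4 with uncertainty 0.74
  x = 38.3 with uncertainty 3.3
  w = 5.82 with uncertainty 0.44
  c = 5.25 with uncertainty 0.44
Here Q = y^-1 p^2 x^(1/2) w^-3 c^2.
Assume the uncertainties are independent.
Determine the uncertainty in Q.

For a monomial Q ∝ y^-1, p^2, x^(1/2), w^-3, c^2, fractional errors add in quadrature:
  (-1·δy/y)² = (-1×0.115)² = 0.0133;  (2·δp/p)² = (2×0.0183)² = 0.00134;  (½·δx/x)² = (0.5×0.0862)² = 0.00186;  (-3·δw/w)² = (-3×0.0756)² = 0.0514;  (2·δc/c)² = (2×0.0838)² = 0.0281
δQ/Q = √(0.0960) = 0.310
Q = 22.6, so δQ = 0.310 × 22.6 = 7.01.

7.01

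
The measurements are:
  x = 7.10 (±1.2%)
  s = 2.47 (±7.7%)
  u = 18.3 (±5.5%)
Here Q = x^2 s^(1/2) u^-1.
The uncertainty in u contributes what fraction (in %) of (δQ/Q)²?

59.5%

(δQ/Q)² = (2·δx/x)² + (½·δs/s)² + (-1·δu/u)²
  x term: (2×0.0120)² = 0.000576
  s term: (0.5×0.0770)² = 0.00148
  u term: (-1×0.0550)² = 0.00302
Total = 0.00508. Share from u = 0.00302/0.00508 = 0.595.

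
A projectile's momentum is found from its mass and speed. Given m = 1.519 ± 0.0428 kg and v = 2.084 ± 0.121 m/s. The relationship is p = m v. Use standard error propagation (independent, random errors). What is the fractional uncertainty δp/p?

Since p is a product/quotient, work with relative uncertainties:
  (1·δm/m)² = (1×0.0282)² = 0.000794;  (1·δv/v)² = (1×0.0581)² = 0.00337
δp/p = √(0.00417) = 0.0645

0.0645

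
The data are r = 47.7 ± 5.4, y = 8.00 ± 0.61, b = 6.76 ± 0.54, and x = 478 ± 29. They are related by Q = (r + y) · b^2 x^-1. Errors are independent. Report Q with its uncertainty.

Let u = r + y = 55.7. δu = √(δr² + δy²) = √(29.2 + 0.372) = 5.43, so δu/u = 0.0976.
Q is then a monomial in u, b, x:
δQ/Q = √((δu/u)² + (2·δb/b)² + (-1·δx/x)²) = √(0.00952 + 0.0255 + 0.00368) = 0.197
Q = 5.33, so δQ = 0.197 × 5.33 = 1.05.

5.33 ± 1.05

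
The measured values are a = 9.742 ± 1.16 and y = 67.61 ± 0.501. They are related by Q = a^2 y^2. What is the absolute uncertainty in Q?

1.04e+05

Q is a product of powers, so relative uncertainties combine in quadrature:
  (2·δa/a)² = (2×0.119)² = 0.0567;  (2·δy/y)² = (2×0.00741)² = 0.000220
δQ/Q = √(0.0569) = 0.239
Q = 433800, so δQ = 0.239 × 433800 = 1.04e+05.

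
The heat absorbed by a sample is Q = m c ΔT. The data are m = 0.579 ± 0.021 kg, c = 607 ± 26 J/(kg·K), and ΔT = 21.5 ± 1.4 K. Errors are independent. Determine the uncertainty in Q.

For a monomial Q ∝ m, c, ΔT, fractional errors add in quadrature:
  (1·δm/m)² = (1×0.0363)² = 0.00132;  (1·δc/c)² = (1×0.0428)² = 0.00183;  (1·δΔT/ΔT)² = (1×0.0651)² = 0.00424
δQ/Q = √(0.00739) = 0.0860
Q = 7560 J, so δQ = 0.0860 × 7560 = 650 J.

650 J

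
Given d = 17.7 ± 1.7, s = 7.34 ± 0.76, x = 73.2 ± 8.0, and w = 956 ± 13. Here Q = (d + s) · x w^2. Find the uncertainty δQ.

2.26e+08

Let u = d + s = 25.0. δu = √(δd² + δs²) = √(2.89 + 0.578) = 1.86, so δu/u = 0.0744.
Q is then a monomial in u, x, w:
δQ/Q = √((δu/u)² + (1·δx/x)² + (2·δw/w)²) = √(0.00553 + 0.0119 + 0.000740) = 0.135
Q = 1.68e+09, so δQ = 0.135 × 1.68e+09 = 2.26e+08.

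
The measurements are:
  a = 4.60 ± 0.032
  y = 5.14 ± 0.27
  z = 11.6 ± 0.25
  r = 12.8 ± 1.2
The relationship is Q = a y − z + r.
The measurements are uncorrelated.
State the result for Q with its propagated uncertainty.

Let p = a·y = 23.6. δp/p = √((1·δa/a)² + (1·δy/y)²) = √(4.84e-05 + 0.00276) = 0.0530, so δp = 1.25.
Q = p − z + r: δQ = √(δp² + δz² + δr²) = √(1.57 + 0.0625 + 1.44) = 1.75
Q = 24.8.

24.8 ± 1.75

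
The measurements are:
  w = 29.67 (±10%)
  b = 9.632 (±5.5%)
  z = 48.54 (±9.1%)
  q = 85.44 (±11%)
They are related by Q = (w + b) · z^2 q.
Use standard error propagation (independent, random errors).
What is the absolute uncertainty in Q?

1.79e+06

Let u = w + b = 39.30. δu = √(δw² + δb²) = √(8.80 + 0.281) = 3.01, so δu/u = 0.0767.
Q is then a monomial in u, z, q:
δQ/Q = √((δu/u)² + (2·δz/z)² + (1·δq/q)²) = √(0.00588 + 0.0331 + 0.0121) = 0.226
Q = 7.912e+06, so δQ = 0.226 × 7.912e+06 = 1.79e+06.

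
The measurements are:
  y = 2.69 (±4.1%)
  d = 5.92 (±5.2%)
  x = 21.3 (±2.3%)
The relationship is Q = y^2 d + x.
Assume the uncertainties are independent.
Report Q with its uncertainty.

Let p = y^2·d = 42.8. δp/p = √((2·δy/y)² + (1·δd/d)²) = √(0.00672 + 0.00270) = 0.0971, so δp = 4.16.
Q = p + x: δQ = √(δp² + δx²) = √(17.3 + 0.240) = 4.19
Q = 64.1.

64.1 ± 4.19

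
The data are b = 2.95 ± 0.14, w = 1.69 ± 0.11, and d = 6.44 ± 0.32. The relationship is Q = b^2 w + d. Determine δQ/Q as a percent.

Let p = b^2·w = 14.7. δp/p = √((2·δb/b)² + (1·δw/w)²) = √(0.00901 + 0.00424) = 0.115, so δp = 1.69.
Q = p + d: δQ = √(δp² + δd²) = √(2.87 + 0.102) = 1.72
Q = 21.1, so δQ/Q = 1.72/21.1 = 0.0815.

8.15%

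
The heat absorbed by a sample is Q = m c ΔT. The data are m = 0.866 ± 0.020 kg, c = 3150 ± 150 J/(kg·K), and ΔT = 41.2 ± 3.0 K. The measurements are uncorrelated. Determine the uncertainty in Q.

Relative error in a monomial: (δQ/Q)² = Σ (nᵢ · δxᵢ/xᵢ)².
  (1·δm/m)² = (1×0.0231)² = 0.000533;  (1·δc/c)² = (1×0.0476)² = 0.00227;  (1·δΔT/ΔT)² = (1×0.0728)² = 0.00530
δQ/Q = √(0.00810) = 0.0900
Q = 1.12e+05 J, so δQ = 0.0900 × 1.12e+05 = 10100 J.

10100 J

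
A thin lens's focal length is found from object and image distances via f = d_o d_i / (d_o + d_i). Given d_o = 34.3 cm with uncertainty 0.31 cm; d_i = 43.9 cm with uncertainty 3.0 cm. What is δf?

∂f/∂d_o = (d_i/(d_o+d_i))² = 0.315;  ∂f/∂d_i = (d_o/(d_o+d_i))² = 0.192
δf = √((∂f/∂d_o · δd_o)² + (∂f/∂d_i · δd_i)²) = √(0.00954 + 0.333) = 0.585 cm

0.585 cm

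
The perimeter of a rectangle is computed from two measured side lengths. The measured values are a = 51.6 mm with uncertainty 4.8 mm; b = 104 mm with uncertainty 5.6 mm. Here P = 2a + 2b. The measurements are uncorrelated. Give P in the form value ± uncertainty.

311 ± 14.8 mm

Sums and differences: (δP)² = Σ (cᵢ δxᵢ)².
  (2·δa)² = 92.2;  (2·δb)² = 125
δP = √(218) = 14.8 mm
P = 311 mm.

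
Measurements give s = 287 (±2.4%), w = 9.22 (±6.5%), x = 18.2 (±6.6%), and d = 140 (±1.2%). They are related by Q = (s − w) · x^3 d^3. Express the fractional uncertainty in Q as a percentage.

Let u = s − w = 278. δu = √(δs² + δw²) = √(47.4 + 0.359) = 6.91, so δu/u = 0.0249.
Q is then a monomial in u, x, d:
δQ/Q = √((δu/u)² + (3·δx/x)² + (3·δd/d)²) = √(0.000620 + 0.0392 + 0.00130) = 0.203

20.3%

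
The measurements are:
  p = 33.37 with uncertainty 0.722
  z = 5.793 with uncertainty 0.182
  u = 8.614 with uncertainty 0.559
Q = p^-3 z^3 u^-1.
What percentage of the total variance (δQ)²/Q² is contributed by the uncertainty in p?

(δQ/Q)² = (-3·δp/p)² + (3·δz/z)² + (-1·δu/u)²
  p term: (-3×0.0216)² = 0.00421
  z term: (3×0.0314)² = 0.00888
  u term: (-1×0.0649)² = 0.00421
Total = 0.0173. Share from p = 0.00421/0.0173 = 0.243.

24.3%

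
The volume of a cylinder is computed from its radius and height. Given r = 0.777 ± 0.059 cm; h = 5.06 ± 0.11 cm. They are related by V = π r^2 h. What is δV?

For a monomial V ∝ r^2, h, fractional errors add in quadrature:
  (2·δr/r)² = (2×0.0759)² = 0.0231;  (1·δh/h)² = (1×0.0217)² = 0.000473
δV/V = √(0.0235) = 0.153
V = 9.60 cm^3, so δV = 0.153 × 9.60 = 1.47 cm^3.

1.47 cm^3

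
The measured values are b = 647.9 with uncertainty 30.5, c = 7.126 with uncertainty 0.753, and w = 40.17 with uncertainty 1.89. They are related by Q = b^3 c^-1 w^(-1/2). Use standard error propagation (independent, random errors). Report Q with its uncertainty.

(6.022 ± 1.07) × 10^6

Each factor contributes (exponent × relative error)² to (δQ/Q)²:
  (3·δb/b)² = (3×0.0471)² = 0.0199;  (-1·δc/c)² = (-1×0.106)² = 0.0112;  (−½·δw/w)² = (-0.5×0.0471)² = 0.000553
δQ/Q = √(0.0317) = 0.178
Q = 6.022e+06, so δQ = 0.178 × 6.022e+06 = 1.07e+06.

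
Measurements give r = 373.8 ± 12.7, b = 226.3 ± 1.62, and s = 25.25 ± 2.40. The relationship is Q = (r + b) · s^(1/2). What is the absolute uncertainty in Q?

157

Let u = r + b = 600.1. δu = √(δr² + δb²) = √(161 + 2.62) = 12.8, so δu/u = 0.0213.
Q is then a monomial in u, s:
δQ/Q = √((δu/u)² + (½·δs/s)²) = √(0.000455 + 0.00226) = 0.0521
Q = 3015, so δQ = 0.0521 × 3015 = 157.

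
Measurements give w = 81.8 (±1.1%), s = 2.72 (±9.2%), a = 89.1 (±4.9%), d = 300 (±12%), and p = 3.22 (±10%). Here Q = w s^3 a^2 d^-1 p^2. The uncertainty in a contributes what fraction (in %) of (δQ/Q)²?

(δQ/Q)² = (1·δw/w)² + (3·δs/s)² + (2·δa/a)² + (-1·δd/d)² + (2·δp/p)²
  w term: (1×0.0110)² = 0.000121
  s term: (3×0.0920)² = 0.0762
  a term: (2×0.0490)² = 0.00960
  d term: (-1×0.120)² = 0.0144
  p term: (2×0.100)² = 0.0400
Total = 0.140. Share from a = 0.00960/0.140 = 0.0685.

6.85%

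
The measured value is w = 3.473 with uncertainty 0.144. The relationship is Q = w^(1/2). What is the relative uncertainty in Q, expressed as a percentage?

Q ∝ w^(1/2), so δQ/Q = |½| · δw/w = 0.5 × 0.0415 = 0.0207.

2.07%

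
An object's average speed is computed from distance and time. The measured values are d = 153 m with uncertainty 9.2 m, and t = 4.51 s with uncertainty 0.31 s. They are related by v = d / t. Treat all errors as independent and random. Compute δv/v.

0.0913

Since v is a product/quotient, work with relative uncertainties:
  (1·δd/d)² = (1×0.0601)² = 0.00362;  (-1·δt/t)² = (-1×0.0687)² = 0.00472
δv/v = √(0.00834) = 0.0913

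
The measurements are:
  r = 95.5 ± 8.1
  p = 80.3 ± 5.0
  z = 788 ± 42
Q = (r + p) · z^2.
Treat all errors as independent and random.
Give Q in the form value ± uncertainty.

(1.09 ± 0.131) × 10^8

Let u = r + p = 176. δu = √(δr² + δp²) = √(65.6 + 25.0) = 9.52, so δu/u = 0.0541.
Q is then a monomial in u, z:
δQ/Q = √((δu/u)² + (2·δz/z)²) = √(0.00293 + 0.0114) = 0.120
Q = 1.09e+08, so δQ = 0.120 × 1.09e+08 = 1.31e+07.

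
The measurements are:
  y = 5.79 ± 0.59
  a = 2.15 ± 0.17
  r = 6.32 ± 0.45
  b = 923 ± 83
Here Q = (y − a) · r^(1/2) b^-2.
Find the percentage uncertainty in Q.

Let u = y − a = 3.64. δu = √(δy² + δa²) = √(0.348 + 0.0289) = 0.614, so δu/u = 0.169.
Q is then a monomial in u, r, b:
δQ/Q = √((δu/u)² + (½·δr/r)² + (-2·δb/b)²) = √(0.0285 + 0.00127 + 0.0323) = 0.249

24.9%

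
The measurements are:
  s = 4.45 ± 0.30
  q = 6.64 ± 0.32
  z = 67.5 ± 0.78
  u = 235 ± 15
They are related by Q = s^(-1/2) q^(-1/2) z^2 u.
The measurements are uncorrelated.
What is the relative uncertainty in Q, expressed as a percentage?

Q is a product of powers, so relative uncertainties combine in quadrature:
  (−½·δs/s)² = (-0.5×0.0674)² = 0.00114;  (−½·δq/q)² = (-0.5×0.0482)² = 0.000581;  (2·δz/z)² = (2×0.0116)² = 0.000534;  (1·δu/u)² = (1×0.0638)² = 0.00407
δQ/Q = √(0.00633) = 0.0795

7.95%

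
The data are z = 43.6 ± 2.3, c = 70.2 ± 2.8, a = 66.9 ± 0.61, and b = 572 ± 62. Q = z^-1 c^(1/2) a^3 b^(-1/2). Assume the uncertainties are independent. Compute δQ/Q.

0.0829

Q is a product of powers, so relative uncertainties combine in quadrature:
  (-1·δz/z)² = (-1×0.0528)² = 0.00278;  (½·δc/c)² = (0.5×0.0399)² = 0.000398;  (3·δa/a)² = (3×0.00912)² = 0.000748;  (−½·δb/b)² = (-0.5×0.108)² = 0.00294
δQ/Q = √(0.00687) = 0.0829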